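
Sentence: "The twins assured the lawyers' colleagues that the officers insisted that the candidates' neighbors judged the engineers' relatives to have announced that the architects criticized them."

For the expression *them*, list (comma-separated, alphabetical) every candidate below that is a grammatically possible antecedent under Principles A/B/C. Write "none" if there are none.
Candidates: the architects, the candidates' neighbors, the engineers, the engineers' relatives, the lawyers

the candidates' neighbors, the engineers, the engineers' relatives, the lawyers

*them* is a pronoun; Principle B requires it to be free in its binding domain — the clause headed by 'criticized'.
— the architects: subject of the clause headed by 'criticized'; c-commands the pronoun within its binding domain — blocked (Principle B).
— the candidates' neighbors: subject of the clause headed by 'judged'; c-commands the pronoun but lies outside its binding domain — allowed.
— the engineers: possessor inside the subject DP of the clause headed by 'announced'; does not c-command the pronoun — Principle B does not apply; allowed.
— the engineers' relatives: subject of the clause headed by 'announced'; c-commands the pronoun but lies outside its binding domain — allowed.
— the lawyers: possessor inside the object DP of the matrix clause; does not c-command the pronoun — Principle B does not apply; allowed.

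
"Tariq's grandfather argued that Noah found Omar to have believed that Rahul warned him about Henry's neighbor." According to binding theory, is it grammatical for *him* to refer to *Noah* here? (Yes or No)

Yes

*Noah* is an R-expression; Principle C requires it to be free (not bound by any c-commanding expression).
— him: object of the clause headed by 'warned'; the pronoun does not c-command the R-expression — coreference allowed.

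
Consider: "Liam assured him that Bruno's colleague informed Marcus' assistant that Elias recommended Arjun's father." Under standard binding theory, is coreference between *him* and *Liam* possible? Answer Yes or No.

No

*Liam* is an R-expression; Principle C requires it to be free (not bound by any c-commanding expression).
— him: object of the matrix clause; the R-expression locally c-commands the pronoun — coreference blocked (Principle B on the pronoun).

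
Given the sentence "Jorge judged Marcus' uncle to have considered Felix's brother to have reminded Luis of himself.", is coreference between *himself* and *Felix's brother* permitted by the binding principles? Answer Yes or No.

Yes

*himself* is a reflexive; Principle A requires it to be bound within its binding domain — the clause headed by 'reminded'.
— Felix's brother: subject of the clause headed by 'reminded'; c-commands the reflexive within its binding domain — allowed (Principle A).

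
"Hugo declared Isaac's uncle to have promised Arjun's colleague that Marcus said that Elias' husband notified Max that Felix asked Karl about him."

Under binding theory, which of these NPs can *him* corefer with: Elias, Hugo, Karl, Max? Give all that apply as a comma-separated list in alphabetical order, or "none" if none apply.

Elias, Hugo, Max

*him* is a pronoun; Principle B requires it to be free in its binding domain — the clause headed by 'asked'.
— Elias: possessor inside the subject DP of the clause headed by 'notified'; does not c-command the pronoun — Principle B does not apply; allowed.
— Hugo: subject of the matrix clause; c-commands the pronoun but lies outside its binding domain — allowed.
— Karl: object of the clause headed by 'asked'; c-commands the pronoun within its binding domain — blocked (Principle B).
— Max: object of the clause headed by 'notified'; c-commands the pronoun but lies outside its binding domain — allowed.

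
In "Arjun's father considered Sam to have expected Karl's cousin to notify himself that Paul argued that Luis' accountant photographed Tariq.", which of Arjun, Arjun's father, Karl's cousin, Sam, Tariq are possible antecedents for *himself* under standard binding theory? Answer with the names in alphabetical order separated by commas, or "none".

Karl's cousin

*himself* is a reflexive; Principle A requires it to be bound within its binding domain — the clause headed by 'notify'.
— Arjun: possessor inside the subject DP of the matrix clause; does not c-command the reflexive — cannot bind it (Principle A).
— Arjun's father: subject of the matrix clause; c-commands the reflexive but lies outside its binding domain — cannot bind it (Principle A).
— Karl's cousin: subject of the clause headed by 'notify'; c-commands the reflexive within its binding domain — allowed (Principle A).
— Sam: subject of the clause headed by 'expected'; c-commands the reflexive but lies outside its binding domain — cannot bind it (Principle A).
— Tariq: object of the clause headed by 'photographed'; does not c-command the reflexive — cannot bind it (Principle A).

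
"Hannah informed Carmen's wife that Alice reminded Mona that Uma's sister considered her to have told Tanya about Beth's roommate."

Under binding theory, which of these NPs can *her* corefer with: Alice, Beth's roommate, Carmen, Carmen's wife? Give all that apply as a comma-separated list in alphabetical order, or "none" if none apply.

*her* is a pronoun; Principle B requires it to be free in its binding domain — the clause headed by 'considered'.
— Alice: subject of the clause headed by 'reminded'; c-commands the pronoun but lies outside its binding domain — allowed.
— Beth's roommate: second object of the clause headed by 'told'; is c-commanded by the pronoun; coreference would bind this R-expression — blocked (Principle C).
— Carmen: possessor inside the object DP of the matrix clause; does not c-command the pronoun — Principle B does not apply; allowed.
— Carmen's wife: object of the matrix clause; c-commands the pronoun but lies outside its binding domain — allowed.

Alice, Carmen, Carmen's wife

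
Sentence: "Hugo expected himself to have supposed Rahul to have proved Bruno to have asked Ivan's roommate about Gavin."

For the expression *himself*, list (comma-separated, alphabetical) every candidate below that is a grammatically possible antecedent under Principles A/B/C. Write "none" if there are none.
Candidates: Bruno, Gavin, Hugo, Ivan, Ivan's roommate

*himself* is a reflexive; Principle A requires it to be bound within its binding domain — the matrix clause.
— Bruno: subject of the clause headed by 'asked'; does not c-command the reflexive — cannot bind it (Principle A).
— Gavin: second object of the clause headed by 'asked'; does not c-command the reflexive — cannot bind it (Principle A).
— Hugo: subject of the matrix clause; c-commands the reflexive within its binding domain — allowed (Principle A).
— Ivan: possessor inside the object DP of the clause headed by 'asked'; does not c-command the reflexive — cannot bind it (Principle A).
— Ivan's roommate: object of the clause headed by 'asked'; does not c-command the reflexive — cannot bind it (Principle A).

Hugo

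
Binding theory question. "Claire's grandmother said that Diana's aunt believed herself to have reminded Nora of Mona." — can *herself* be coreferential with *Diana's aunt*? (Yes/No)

*herself* is a reflexive; Principle A requires it to be bound within its binding domain — the clause headed by 'believed'.
— Diana's aunt: subject of the clause headed by 'believed'; c-commands the reflexive within its binding domain — allowed (Principle A).

Yes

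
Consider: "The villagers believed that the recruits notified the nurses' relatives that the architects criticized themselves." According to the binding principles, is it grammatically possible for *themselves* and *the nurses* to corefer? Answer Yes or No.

*themselves* is a reflexive; Principle A requires it to be bound within its binding domain — the clause headed by 'criticized'.
— the nurses: possessor inside the object DP of the clause headed by 'notified'; does not c-command the reflexive — cannot bind it (Principle A).

No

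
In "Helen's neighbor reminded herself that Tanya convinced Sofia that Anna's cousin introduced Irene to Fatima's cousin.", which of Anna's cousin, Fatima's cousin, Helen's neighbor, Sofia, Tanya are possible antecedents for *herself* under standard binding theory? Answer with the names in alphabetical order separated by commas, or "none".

Helen's neighbor

*herself* is a reflexive; Principle A requires it to be bound within its binding domain — the matrix clause.
— Anna's cousin: subject of the clause headed by 'introduced'; does not c-command the reflexive — cannot bind it (Principle A).
— Fatima's cousin: second object of the clause headed by 'introduced'; does not c-command the reflexive — cannot bind it (Principle A).
— Helen's neighbor: subject of the matrix clause; c-commands the reflexive within its binding domain — allowed (Principle A).
— Sofia: object of the clause headed by 'convinced'; does not c-command the reflexive — cannot bind it (Principle A).
— Tanya: subject of the clause headed by 'convinced'; does not c-command the reflexive — cannot bind it (Principle A).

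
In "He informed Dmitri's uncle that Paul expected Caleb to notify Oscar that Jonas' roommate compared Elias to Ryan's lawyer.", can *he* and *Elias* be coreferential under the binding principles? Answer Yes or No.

*Elias* is an R-expression; Principle C requires it to be free (not bound by any c-commanding expression).
— he: subject of the matrix clause; the pronoun c-commands the R-expression — coreference blocked (Principle C).

No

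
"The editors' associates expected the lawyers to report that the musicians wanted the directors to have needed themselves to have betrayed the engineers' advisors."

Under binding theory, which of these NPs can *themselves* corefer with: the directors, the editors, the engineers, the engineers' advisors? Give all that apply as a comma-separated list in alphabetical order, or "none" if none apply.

the directors

*themselves* is a reflexive; Principle A requires it to be bound within its binding domain — the clause headed by 'needed'.
— the directors: subject of the clause headed by 'needed'; c-commands the reflexive within its binding domain — allowed (Principle A).
— the editors: possessor inside the subject DP of the matrix clause; does not c-command the reflexive — cannot bind it (Principle A).
— the engineers: possessor inside the object DP of the clause headed by 'betrayed'; does not c-command the reflexive — cannot bind it (Principle A).
— the engineers' advisors: object of the clause headed by 'betrayed'; does not c-command the reflexive — cannot bind it (Principle A).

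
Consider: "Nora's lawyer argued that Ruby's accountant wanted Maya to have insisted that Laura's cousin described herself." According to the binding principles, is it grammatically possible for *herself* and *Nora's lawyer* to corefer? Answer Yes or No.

*herself* is a reflexive; Principle A requires it to be bound within its binding domain — the clause headed by 'described'.
— Nora's lawyer: subject of the matrix clause; c-commands the reflexive but lies outside its binding domain — cannot bind it (Principle A).

No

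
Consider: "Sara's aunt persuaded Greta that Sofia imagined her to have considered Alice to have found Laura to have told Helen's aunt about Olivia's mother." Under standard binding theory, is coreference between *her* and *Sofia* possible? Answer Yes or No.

No

*Sofia* is an R-expression; Principle C requires it to be free (not bound by any c-commanding expression).
— her: subject of the clause headed by 'considered'; the R-expression locally c-commands the pronoun — coreference blocked (Principle B on the pronoun).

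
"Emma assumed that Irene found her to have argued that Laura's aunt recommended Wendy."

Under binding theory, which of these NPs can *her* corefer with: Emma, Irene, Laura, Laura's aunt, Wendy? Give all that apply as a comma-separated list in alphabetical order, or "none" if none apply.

*her* is a pronoun; Principle B requires it to be free in its binding domain — the clause headed by 'found'.
— Emma: subject of the matrix clause; c-commands the pronoun but lies outside its binding domain — allowed.
— Irene: subject of the clause headed by 'found'; c-commands the pronoun within its binding domain — blocked (Principle B).
— Laura: possessor inside the subject DP of the clause headed by 'recommended'; is c-commanded by the pronoun; coreference would bind this R-expression — blocked (Principle C).
— Laura's aunt: subject of the clause headed by 'recommended'; is c-commanded by the pronoun; coreference would bind this R-expression — blocked (Principle C).
— Wendy: object of the clause headed by 'recommended'; is c-commanded by the pronoun; coreference would bind this R-expression — blocked (Principle C).

Emma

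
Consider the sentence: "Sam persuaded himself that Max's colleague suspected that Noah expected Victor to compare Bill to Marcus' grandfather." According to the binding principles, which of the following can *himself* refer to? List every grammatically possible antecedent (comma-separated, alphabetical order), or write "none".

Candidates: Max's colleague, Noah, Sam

*himself* is a reflexive; Principle A requires it to be bound within its binding domain — the matrix clause.
— Max's colleague: subject of the clause headed by 'suspected'; does not c-command the reflexive — cannot bind it (Principle A).
— Noah: subject of the clause headed by 'expected'; does not c-command the reflexive — cannot bind it (Principle A).
— Sam: subject of the matrix clause; c-commands the reflexive within its binding domain — allowed (Principle A).

Sam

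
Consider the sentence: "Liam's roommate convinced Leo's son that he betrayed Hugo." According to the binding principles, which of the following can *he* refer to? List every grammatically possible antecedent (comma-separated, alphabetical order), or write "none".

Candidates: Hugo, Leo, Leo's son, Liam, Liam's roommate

Leo, Leo's son, Liam, Liam's roommate

*he* is a pronoun; Principle B requires it to be free in its binding domain — the clause headed by 'betrayed'.
— Hugo: object of the clause headed by 'betrayed'; is c-commanded by the pronoun; coreference would bind this R-expression — blocked (Principle C).
— Leo: possessor inside the object DP of the matrix clause; does not c-command the pronoun — Principle B does not apply; allowed.
— Leo's son: object of the matrix clause; c-commands the pronoun but lies outside its binding domain — allowed.
— Liam: possessor inside the subject DP of the matrix clause; does not c-command the pronoun — Principle B does not apply; allowed.
— Liam's roommate: subject of the matrix clause; c-commands the pronoun but lies outside its binding domain — allowed.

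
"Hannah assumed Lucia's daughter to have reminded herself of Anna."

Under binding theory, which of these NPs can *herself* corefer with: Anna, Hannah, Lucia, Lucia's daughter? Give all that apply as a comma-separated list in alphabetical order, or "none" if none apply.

*herself* is a reflexive; Principle A requires it to be bound within its binding domain — the clause headed by 'reminded'.
— Anna: second object of the clause headed by 'reminded'; does not c-command the reflexive — cannot bind it (Principle A).
— Hannah: subject of the matrix clause; c-commands the reflexive but lies outside its binding domain — cannot bind it (Principle A).
— Lucia: possessor inside the subject DP of the clause headed by 'reminded'; does not c-command the reflexive — cannot bind it (Principle A).
— Lucia's daughter: subject of the clause headed by 'reminded'; c-commands the reflexive within its binding domain — allowed (Principle A).

Lucia's daughter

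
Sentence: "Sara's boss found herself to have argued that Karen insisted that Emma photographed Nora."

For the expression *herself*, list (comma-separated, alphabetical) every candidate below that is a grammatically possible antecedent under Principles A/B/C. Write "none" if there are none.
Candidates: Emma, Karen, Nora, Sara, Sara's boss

Sara's boss

*herself* is a reflexive; Principle A requires it to be bound within its binding domain — the matrix clause.
— Emma: subject of the clause headed by 'photographed'; does not c-command the reflexive — cannot bind it (Principle A).
— Karen: subject of the clause headed by 'insisted'; does not c-command the reflexive — cannot bind it (Principle A).
— Nora: object of the clause headed by 'photographed'; does not c-command the reflexive — cannot bind it (Principle A).
— Sara: possessor inside the subject DP of the matrix clause; does not c-command the reflexive — cannot bind it (Principle A).
— Sara's boss: subject of the matrix clause; c-commands the reflexive within its binding domain — allowed (Principle A).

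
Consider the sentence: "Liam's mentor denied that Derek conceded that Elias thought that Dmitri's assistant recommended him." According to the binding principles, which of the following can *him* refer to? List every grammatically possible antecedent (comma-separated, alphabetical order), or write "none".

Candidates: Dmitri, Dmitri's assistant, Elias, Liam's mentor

Dmitri, Elias, Liam's mentor

*him* is a pronoun; Principle B requires it to be free in its binding domain — the clause headed by 'recommended'.
— Dmitri: possessor inside the subject DP of the clause headed by 'recommended'; does not c-command the pronoun — Principle B does not apply; allowed.
— Dmitri's assistant: subject of the clause headed by 'recommended'; c-commands the pronoun within its binding domain — blocked (Principle B).
— Elias: subject of the clause headed by 'thought'; c-commands the pronoun but lies outside its binding domain — allowed.
— Liam's mentor: subject of the matrix clause; c-commands the pronoun but lies outside its binding domain — allowed.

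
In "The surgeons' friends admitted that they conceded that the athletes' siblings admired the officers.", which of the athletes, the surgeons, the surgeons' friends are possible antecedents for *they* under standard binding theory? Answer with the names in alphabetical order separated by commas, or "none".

the surgeons, the surgeons' friends

*they* is a pronoun; Principle B requires it to be free in its binding domain — the clause headed by 'conceded'.
— the athletes: possessor inside the subject DP of the clause headed by 'admired'; is c-commanded by the pronoun; coreference would bind this R-expression — blocked (Principle C).
— the surgeons: possessor inside the subject DP of the matrix clause; does not c-command the pronoun — Principle B does not apply; allowed.
— the surgeons' friends: subject of the matrix clause; c-commands the pronoun but lies outside its binding domain — allowed.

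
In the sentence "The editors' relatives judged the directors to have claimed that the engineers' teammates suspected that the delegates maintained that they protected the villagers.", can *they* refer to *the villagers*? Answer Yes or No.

No

*they* is a pronoun; Principle B requires it to be free in its binding domain — the clause headed by 'protected'.
— the villagers: object of the clause headed by 'protected'; is c-commanded by the pronoun; coreference would bind this R-expression — blocked (Principle C).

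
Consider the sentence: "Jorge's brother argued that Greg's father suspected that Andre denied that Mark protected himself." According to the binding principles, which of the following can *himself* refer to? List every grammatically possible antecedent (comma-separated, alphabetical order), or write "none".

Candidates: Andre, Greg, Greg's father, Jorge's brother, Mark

Mark

*himself* is a reflexive; Principle A requires it to be bound within its binding domain — the clause headed by 'protected'.
— Andre: subject of the clause headed by 'denied'; c-commands the reflexive but lies outside its binding domain — cannot bind it (Principle A).
— Greg: possessor inside the subject DP of the clause headed by 'suspected'; does not c-command the reflexive — cannot bind it (Principle A).
— Greg's father: subject of the clause headed by 'suspected'; c-commands the reflexive but lies outside its binding domain — cannot bind it (Principle A).
— Jorge's brother: subject of the matrix clause; c-commands the reflexive but lies outside its binding domain — cannot bind it (Principle A).
— Mark: subject of the clause headed by 'protected'; c-commands the reflexive within its binding domain — allowed (Principle A).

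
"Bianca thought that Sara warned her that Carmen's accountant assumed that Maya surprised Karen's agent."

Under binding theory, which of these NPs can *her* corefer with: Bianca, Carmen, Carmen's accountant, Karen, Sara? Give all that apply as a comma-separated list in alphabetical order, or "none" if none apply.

Bianca

*her* is a pronoun; Principle B requires it to be free in its binding domain — the clause headed by 'warned'.
— Bianca: subject of the matrix clause; c-commands the pronoun but lies outside its binding domain — allowed.
— Carmen: possessor inside the subject DP of the clause headed by 'assumed'; is c-commanded by the pronoun; coreference would bind this R-expression — blocked (Principle C).
— Carmen's accountant: subject of the clause headed by 'assumed'; is c-commanded by the pronoun; coreference would bind this R-expression — blocked (Principle C).
— Karen: possessor inside the object DP of the clause headed by 'surprised'; is c-commanded by the pronoun; coreference would bind this R-expression — blocked (Principle C).
— Sara: subject of the clause headed by 'warned'; c-commands the pronoun within its binding domain — blocked (Principle B).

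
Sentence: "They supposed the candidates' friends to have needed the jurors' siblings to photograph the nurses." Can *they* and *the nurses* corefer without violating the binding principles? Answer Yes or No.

No

*the nurses* is an R-expression; Principle C requires it to be free (not bound by any c-commanding expression).
— they: subject of the matrix clause; the pronoun c-commands the R-expression — coreference blocked (Principle C).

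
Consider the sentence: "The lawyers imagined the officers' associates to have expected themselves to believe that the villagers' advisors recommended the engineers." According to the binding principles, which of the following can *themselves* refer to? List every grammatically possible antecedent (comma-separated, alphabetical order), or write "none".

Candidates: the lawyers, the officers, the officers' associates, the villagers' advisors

*themselves* is a reflexive; Principle A requires it to be bound within its binding domain — the clause headed by 'expected'.
— the lawyers: subject of the matrix clause; c-commands the reflexive but lies outside its binding domain — cannot bind it (Principle A).
— the officers: possessor inside the subject DP of the clause headed by 'expected'; does not c-command the reflexive — cannot bind it (Principle A).
— the officers' associates: subject of the clause headed by 'expected'; c-commands the reflexive within its binding domain — allowed (Principle A).
— the villagers' advisors: subject of the clause headed by 'recommended'; does not c-command the reflexive — cannot bind it (Principle A).

the officers' associates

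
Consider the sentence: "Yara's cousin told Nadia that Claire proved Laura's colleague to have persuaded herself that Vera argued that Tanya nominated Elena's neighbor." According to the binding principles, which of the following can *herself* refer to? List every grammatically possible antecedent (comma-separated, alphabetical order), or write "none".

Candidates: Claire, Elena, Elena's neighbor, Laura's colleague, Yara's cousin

*herself* is a reflexive; Principle A requires it to be bound within its binding domain — the clause headed by 'persuaded'.
— Claire: subject of the clause headed by 'proved'; c-commands the reflexive but lies outside its binding domain — cannot bind it (Principle A).
— Elena: possessor inside the object DP of the clause headed by 'nominated'; does not c-command the reflexive — cannot bind it (Principle A).
— Elena's neighbor: object of the clause headed by 'nominated'; does not c-command the reflexive — cannot bind it (Principle A).
— Laura's colleague: subject of the clause headed by 'persuaded'; c-commands the reflexive within its binding domain — allowed (Principle A).
— Yara's cousin: subject of the matrix clause; c-commands the reflexive but lies outside its binding domain — cannot bind it (Principle A).

Laura's colleague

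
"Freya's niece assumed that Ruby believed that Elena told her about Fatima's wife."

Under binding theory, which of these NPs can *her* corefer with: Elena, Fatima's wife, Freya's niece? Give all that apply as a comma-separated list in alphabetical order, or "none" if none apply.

*her* is a pronoun; Principle B requires it to be free in its binding domain — the clause headed by 'told'.
— Elena: subject of the clause headed by 'told'; c-commands the pronoun within its binding domain — blocked (Principle B).
— Fatima's wife: second object of the clause headed by 'told'; is c-commanded by the pronoun; coreference would bind this R-expression — blocked (Principle C).
— Freya's niece: subject of the matrix clause; c-commands the pronoun but lies outside its binding domain — allowed.

Freya's niece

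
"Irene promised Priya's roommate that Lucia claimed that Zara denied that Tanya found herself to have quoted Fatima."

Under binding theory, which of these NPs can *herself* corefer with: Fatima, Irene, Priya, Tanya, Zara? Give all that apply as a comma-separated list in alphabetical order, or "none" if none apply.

Tanya

*herself* is a reflexive; Principle A requires it to be bound within its binding domain — the clause headed by 'found'.
— Fatima: object of the clause headed by 'quoted'; does not c-command the reflexive — cannot bind it (Principle A).
— Irene: subject of the matrix clause; c-commands the reflexive but lies outside its binding domain — cannot bind it (Principle A).
— Priya: possessor inside the object DP of the matrix clause; does not c-command the reflexive — cannot bind it (Principle A).
— Tanya: subject of the clause headed by 'found'; c-commands the reflexive within its binding domain — allowed (Principle A).
— Zara: subject of the clause headed by 'denied'; c-commands the reflexive but lies outside its binding domain — cannot bind it (Principle A).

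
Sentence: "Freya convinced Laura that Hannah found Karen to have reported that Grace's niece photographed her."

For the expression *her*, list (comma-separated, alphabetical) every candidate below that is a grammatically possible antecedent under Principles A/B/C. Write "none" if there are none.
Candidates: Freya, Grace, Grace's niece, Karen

Freya, Grace, Karen

*her* is a pronoun; Principle B requires it to be free in its binding domain — the clause headed by 'photographed'.
— Freya: subject of the matrix clause; c-commands the pronoun but lies outside its binding domain — allowed.
— Grace: possessor inside the subject DP of the clause headed by 'photographed'; does not c-command the pronoun — Principle B does not apply; allowed.
— Grace's niece: subject of the clause headed by 'photographed'; c-commands the pronoun within its binding domain — blocked (Principle B).
— Karen: subject of the clause headed by 'reported'; c-commands the pronoun but lies outside its binding domain — allowed.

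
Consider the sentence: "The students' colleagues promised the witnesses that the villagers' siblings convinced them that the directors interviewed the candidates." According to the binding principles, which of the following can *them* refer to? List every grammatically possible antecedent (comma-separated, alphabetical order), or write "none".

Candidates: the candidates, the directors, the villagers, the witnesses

*them* is a pronoun; Principle B requires it to be free in its binding domain — the clause headed by 'convinced'.
— the candidates: object of the clause headed by 'interviewed'; is c-commanded by the pronoun; coreference would bind this R-expression — blocked (Principle C).
— the directors: subject of the clause headed by 'interviewed'; is c-commanded by the pronoun; coreference would bind this R-expression — blocked (Principle C).
— the villagers: possessor inside the subject DP of the clause headed by 'convinced'; does not c-command the pronoun — Principle B does not apply; allowed.
— the witnesses: object of the matrix clause; c-commands the pronoun but lies outside its binding domain — allowed.

the villagers, the witnesses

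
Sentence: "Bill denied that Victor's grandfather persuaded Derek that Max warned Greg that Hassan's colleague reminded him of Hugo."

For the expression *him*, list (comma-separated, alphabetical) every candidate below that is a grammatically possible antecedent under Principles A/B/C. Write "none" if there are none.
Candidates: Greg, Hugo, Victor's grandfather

*him* is a pronoun; Principle B requires it to be free in its binding domain — the clause headed by 'reminded'.
— Greg: object of the clause headed by 'warned'; c-commands the pronoun but lies outside its binding domain — allowed.
— Hugo: second object of the clause headed by 'reminded'; is c-commanded by the pronoun; coreference would bind this R-expression — blocked (Principle C).
— Victor's grandfather: subject of the clause headed by 'persuaded'; c-commands the pronoun but lies outside its binding domain — allowed.

Greg, Victor's grandfather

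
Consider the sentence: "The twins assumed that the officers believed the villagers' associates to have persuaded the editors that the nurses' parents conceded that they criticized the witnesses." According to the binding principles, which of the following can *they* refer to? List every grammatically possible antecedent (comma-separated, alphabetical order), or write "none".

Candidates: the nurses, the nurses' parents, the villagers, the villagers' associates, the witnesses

the nurses, the nurses' parents, the villagers, the villagers' associates

*they* is a pronoun; Principle B requires it to be free in its binding domain — the clause headed by 'criticized'.
— the nurses: possessor inside the subject DP of the clause headed by 'conceded'; does not c-command the pronoun — Principle B does not apply; allowed.
— the nurses' parents: subject of the clause headed by 'conceded'; c-commands the pronoun but lies outside its binding domain — allowed.
— the villagers: possessor inside the subject DP of the clause headed by 'persuaded'; does not c-command the pronoun — Principle B does not apply; allowed.
— the villagers' associates: subject of the clause headed by 'persuaded'; c-commands the pronoun but lies outside its binding domain — allowed.
— the witnesses: object of the clause headed by 'criticized'; is c-commanded by the pronoun; coreference would bind this R-expression — blocked (Principle C).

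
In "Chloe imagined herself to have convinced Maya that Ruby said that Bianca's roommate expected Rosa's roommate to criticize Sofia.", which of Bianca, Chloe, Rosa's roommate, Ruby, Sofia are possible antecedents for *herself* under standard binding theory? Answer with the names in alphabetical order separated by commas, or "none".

Chloe

*herself* is a reflexive; Principle A requires it to be bound within its binding domain — the matrix clause.
— Bianca: possessor inside the subject DP of the clause headed by 'expected'; does not c-command the reflexive — cannot bind it (Principle A).
— Chloe: subject of the matrix clause; c-commands the reflexive within its binding domain — allowed (Principle A).
— Rosa's roommate: subject of the clause headed by 'criticize'; does not c-command the reflexive — cannot bind it (Principle A).
— Ruby: subject of the clause headed by 'said'; does not c-command the reflexive — cannot bind it (Principle A).
— Sofia: object of the clause headed by 'criticize'; does not c-command the reflexive — cannot bind it (Principle A).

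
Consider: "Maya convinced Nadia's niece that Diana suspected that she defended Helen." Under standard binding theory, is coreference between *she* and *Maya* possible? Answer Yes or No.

Yes

*Maya* is an R-expression; Principle C requires it to be free (not bound by any c-commanding expression).
— she: subject of the clause headed by 'defended'; the pronoun does not c-command the R-expression — coreference allowed.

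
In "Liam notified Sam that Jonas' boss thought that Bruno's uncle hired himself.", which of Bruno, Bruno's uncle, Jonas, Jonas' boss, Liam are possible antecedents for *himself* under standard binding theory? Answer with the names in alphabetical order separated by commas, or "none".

*himself* is a reflexive; Principle A requires it to be bound within its binding domain — the clause headed by 'hired'.
— Bruno: possessor inside the subject DP of the clause headed by 'hired'; does not c-command the reflexive — cannot bind it (Principle A).
— Bruno's uncle: subject of the clause headed by 'hired'; c-commands the reflexive within its binding domain — allowed (Principle A).
— Jonas: possessor inside the subject DP of the clause headed by 'thought'; does not c-command the reflexive — cannot bind it (Principle A).
— Jonas' boss: subject of the clause headed by 'thought'; c-commands the reflexive but lies outside its binding domain — cannot bind it (Principle A).
— Liam: subject of the matrix clause; c-commands the reflexive but lies outside its binding domain — cannot bind it (Principle A).

Bruno's uncle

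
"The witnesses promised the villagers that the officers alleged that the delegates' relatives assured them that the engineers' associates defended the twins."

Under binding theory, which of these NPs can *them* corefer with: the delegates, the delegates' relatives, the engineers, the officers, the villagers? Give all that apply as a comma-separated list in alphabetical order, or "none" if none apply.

*them* is a pronoun; Principle B requires it to be free in its binding domain — the clause headed by 'assured'.
— the delegates: possessor inside the subject DP of the clause headed by 'assured'; does not c-command the pronoun — Principle B does not apply; allowed.
— the delegates' relatives: subject of the clause headed by 'assured'; c-commands the pronoun within its binding domain — blocked (Principle B).
— the engineers: possessor inside the subject DP of the clause headed by 'defended'; is c-commanded by the pronoun; coreference would bind this R-expression — blocked (Principle C).
— the officers: subject of the clause headed by 'alleged'; c-commands the pronoun but lies outside its binding domain — allowed.
— the villagers: object of the matrix clause; c-commands the pronoun but lies outside its binding domain — allowed.

the delegates, the officers, the villagers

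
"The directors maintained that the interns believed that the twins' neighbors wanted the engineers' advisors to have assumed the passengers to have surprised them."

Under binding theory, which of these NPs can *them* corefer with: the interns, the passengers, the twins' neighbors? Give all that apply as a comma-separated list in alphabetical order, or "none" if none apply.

*them* is a pronoun; Principle B requires it to be free in its binding domain — the clause headed by 'surprised'.
— the interns: subject of the clause headed by 'believed'; c-commands the pronoun but lies outside its binding domain — allowed.
— the passengers: subject of the clause headed by 'surprised'; c-commands the pronoun within its binding domain — blocked (Principle B).
— the twins' neighbors: subject of the clause headed by 'wanted'; c-commands the pronoun but lies outside its binding domain — allowed.

the interns, the twins' neighbors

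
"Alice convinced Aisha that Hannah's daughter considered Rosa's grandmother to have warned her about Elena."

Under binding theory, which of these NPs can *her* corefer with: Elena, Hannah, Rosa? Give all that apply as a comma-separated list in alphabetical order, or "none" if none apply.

*her* is a pronoun; Principle B requires it to be free in its binding domain — the clause headed by 'warned'.
— Elena: second object of the clause headed by 'warned'; is c-commanded by the pronoun; coreference would bind this R-expression — blocked (Principle C).
— Hannah: possessor inside the subject DP of the clause headed by 'considered'; does not c-command the pronoun — Principle B does not apply; allowed.
— Rosa: possessor inside the subject DP of the clause headed by 'warned'; does not c-command the pronoun — Principle B does not apply; allowed.

Hannah, Rosa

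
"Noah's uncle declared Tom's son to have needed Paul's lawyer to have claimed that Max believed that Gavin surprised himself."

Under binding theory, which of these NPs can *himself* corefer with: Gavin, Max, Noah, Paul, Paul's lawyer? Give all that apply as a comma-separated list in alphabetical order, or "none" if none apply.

*himself* is a reflexive; Principle A requires it to be bound within its binding domain — the clause headed by 'surprised'.
— Gavin: subject of the clause headed by 'surprised'; c-commands the reflexive within its binding domain — allowed (Principle A).
— Max: subject of the clause headed by 'believed'; c-commands the reflexive but lies outside its binding domain — cannot bind it (Principle A).
— Noah: possessor inside the subject DP of the matrix clause; does not c-command the reflexive — cannot bind it (Principle A).
— Paul: possessor inside the subject DP of the clause headed by 'claimed'; does not c-command the reflexive — cannot bind it (Principle A).
— Paul's lawyer: subject of the clause headed by 'claimed'; c-commands the reflexive but lies outside its binding domain — cannot bind it (Principle A).

Gavin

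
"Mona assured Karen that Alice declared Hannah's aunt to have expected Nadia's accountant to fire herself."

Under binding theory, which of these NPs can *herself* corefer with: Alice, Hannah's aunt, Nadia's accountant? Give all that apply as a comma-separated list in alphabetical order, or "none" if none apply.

Nadia's accountant

*herself* is a reflexive; Principle A requires it to be bound within its binding domain — the clause headed by 'fire'.
— Alice: subject of the clause headed by 'declared'; c-commands the reflexive but lies outside its binding domain — cannot bind it (Principle A).
— Hannah's aunt: subject of the clause headed by 'expected'; c-commands the reflexive but lies outside its binding domain — cannot bind it (Principle A).
— Nadia's accountant: subject of the clause headed by 'fire'; c-commands the reflexive within its binding domain — allowed (Principle A).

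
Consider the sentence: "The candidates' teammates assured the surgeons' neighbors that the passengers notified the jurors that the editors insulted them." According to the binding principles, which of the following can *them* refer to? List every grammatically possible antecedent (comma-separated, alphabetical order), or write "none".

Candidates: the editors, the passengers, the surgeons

*them* is a pronoun; Principle B requires it to be free in its binding domain — the clause headed by 'insulted'.
— the editors: subject of the clause headed by 'insulted'; c-commands the pronoun within its binding domain — blocked (Principle B).
— the passengers: subject of the clause headed by 'notified'; c-commands the pronoun but lies outside its binding domain — allowed.
— the surgeons: possessor inside the object DP of the matrix clause; does not c-command the pronoun — Principle B does not apply; allowed.

the passengers, the surgeons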